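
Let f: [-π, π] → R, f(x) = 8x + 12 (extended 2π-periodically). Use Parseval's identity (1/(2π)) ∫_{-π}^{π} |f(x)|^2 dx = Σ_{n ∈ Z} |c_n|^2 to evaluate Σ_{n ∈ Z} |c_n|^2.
Σ |c_n|^2 = 64π^2/3 + 144

Expand and integrate term by term over [-π, π]:
  ∫ (8x)^2 dx = 64·(2π^3/3); ∫ 2·8·(12)·x dx = 0 (odd integrand); ∫ 12^2 dx = 144·2π.
So (1/(2π)) ∫_{-π}^{π} (8x + 12)^2 dx = 64π^2/3 + 144 = 64π^2/3 + 144.
Parseval ⇒ Σ |c_n|^2 = 64π^2/3 + 144.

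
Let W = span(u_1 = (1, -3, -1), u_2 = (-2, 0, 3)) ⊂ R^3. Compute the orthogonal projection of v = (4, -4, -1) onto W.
proj_W(v) = (119/59, -249/59, -137/59)

Set up U = [u_1 | ... | u_2] ∈ R^(3×2). The projector onto W = col(U) is P = U (U^T U)^(-1) U^T.
Compute U^T U =
  [11, -5]
  [-5, 13],
and U^T v = (17, -11).
Solve U^T U · c = U^T v for the coefficients: c = (83/59, -18/59). The projection is proj_W(v) = U c.
Check: (v - proj_W(v)) · u_1 = 0  (should be 0).
Check: (v - proj_W(v)) · u_2 = 0  (should be 0).
Result: proj_W(v) = (119/59, -249/59, -137/59).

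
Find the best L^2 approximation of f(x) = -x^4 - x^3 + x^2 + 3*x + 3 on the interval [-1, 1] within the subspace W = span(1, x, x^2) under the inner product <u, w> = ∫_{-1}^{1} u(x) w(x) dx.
g(x) = x^2/7 + 12*x/5 + 108/35

The best approximation g ∈ W is the orthogonal projection of f onto W. Writing g = a_0 + a_1 x + a_2 x^2, the coefficients solve the normal equations G · a = b where
  G_{ij} = <φ_i, φ_j> and b_i = <f, φ_i>, with φ_0 = 1, φ_1 = x, φ_2 = x^2.
G =
  [2, 0, 2/3]
  [0, 2/3, 0]
  [2/3, 0, 2/5],
b = (94/15, 8/5, 74/35).
Solving gives a_0 = 108/35, a_1 = 12/5, a_2 = 1/7, so
  g(x) = x^2/7 + 12*x/5 + 108/35.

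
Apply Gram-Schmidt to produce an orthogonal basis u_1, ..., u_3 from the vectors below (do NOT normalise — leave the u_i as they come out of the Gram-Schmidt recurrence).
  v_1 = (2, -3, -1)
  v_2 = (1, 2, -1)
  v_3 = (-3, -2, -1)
Orthogonal basis:
  u_1 = (2, -3, -1)
  u_2 = (10/7, 19/14, -17/14)
  u_3 = (-8/5, -8/25, -56/25)

Apply the Gram-Schmidt recurrence
  u_1 = v_1
  u_i = v_i − Σ_{j<i} ((v_i · u_j) / (u_j · u_j)) · u_j.

Step by step this gives:
  u_1 = (2, -3, -1)
  u_2 = (10/7, 19/14, -17/14)
  u_3 = (-8/5, -8/25, -56/25)

Orthogonality check:
  u_2 · u_1 = 0 (should be 0)
  u_3 · u_1 = 0 (should be 0)
  u_3 · u_2 = 0 (should be 0)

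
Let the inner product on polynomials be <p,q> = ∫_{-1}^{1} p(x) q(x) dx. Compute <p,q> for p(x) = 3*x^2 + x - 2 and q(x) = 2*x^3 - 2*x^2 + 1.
<p,q> = -14/15

Expand the product: p(x)·q(x) = 6*x^5 - 4*x^4 - 6*x^3 + 7*x^2 + x - 2.
∫_{-1}^{1} of each monomial x^k gives [2/(k+1) if k even, 0 if k odd]. Integrating term-by-term (or equivalently evaluating the antiderivative F(x) = x^6 - 4*x^5/5 - 3*x^4/2 + 7*x^3/3 + x^2/2 - 2*x at the endpoints):
  F(1) − F(−1) = -7/15 − (7/15) = -14/15.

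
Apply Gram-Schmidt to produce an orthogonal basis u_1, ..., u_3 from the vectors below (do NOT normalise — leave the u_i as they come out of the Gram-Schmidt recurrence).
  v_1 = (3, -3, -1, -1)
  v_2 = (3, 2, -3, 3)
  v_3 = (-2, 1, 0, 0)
Orthogonal basis:
  u_1 = (3, -3, -1, -1)
  u_2 = (51/20, 49/20, -57/20, 63/20)
  u_3 = (-262/611, -84/611, -426/611, -108/611)

Apply the Gram-Schmidt recurrence
  u_1 = v_1
  u_i = v_i − Σ_{j<i} ((v_i · u_j) / (u_j · u_j)) · u_j.

Step by step this gives:
  u_1 = (3, -3, -1, -1)
  u_2 = (51/20, 49/20, -57/20, 63/20)
  u_3 = (-262/611, -84/611, -426/611, -108/611)

Orthogonality check:
  u_2 · u_1 = 0 (should be 0)
  u_3 · u_1 = 0 (should be 0)
  u_3 · u_2 = 0 (should be 0)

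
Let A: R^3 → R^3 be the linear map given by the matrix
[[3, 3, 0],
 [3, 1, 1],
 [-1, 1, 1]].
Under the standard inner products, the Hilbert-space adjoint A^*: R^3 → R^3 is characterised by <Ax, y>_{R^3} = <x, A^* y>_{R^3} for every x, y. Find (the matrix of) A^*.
A^* = A^T =
[[3, 3, -1],
 [3, 1, 1],
 [0, 1, 1]]

For real matrices with standard dot products, the defining identity <Ax, y> = <x, A^* y> gives (Ax)^T y = x^T (A^*) y, i.e. x^T A^T y = x^T (A^*) y. Since this holds for all x, y, we must have A^* = A^T. Therefore
A^* =
[[3, 3, -1],
 [3, 1, 1],
 [0, 1, 1]].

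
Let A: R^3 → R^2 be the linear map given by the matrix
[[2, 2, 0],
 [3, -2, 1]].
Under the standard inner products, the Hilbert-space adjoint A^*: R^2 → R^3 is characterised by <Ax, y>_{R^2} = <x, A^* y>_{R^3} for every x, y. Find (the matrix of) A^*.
A^* = A^T =
[[2, 3],
 [2, -2],
 [0, 1]]

For real matrices with standard dot products, the defining identity <Ax, y> = <x, A^* y> gives (Ax)^T y = x^T (A^*) y, i.e. x^T A^T y = x^T (A^*) y. Since this holds for all x, y, we must have A^* = A^T. Therefore
A^* =
[[2, 3],
 [2, -2],
 [0, 1]].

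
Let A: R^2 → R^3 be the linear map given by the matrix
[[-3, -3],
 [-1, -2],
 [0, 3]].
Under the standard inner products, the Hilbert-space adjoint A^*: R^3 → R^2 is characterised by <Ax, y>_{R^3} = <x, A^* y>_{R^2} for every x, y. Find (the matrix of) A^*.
A^* = A^T =
[[-3, -1, 0],
 [-3, -2, 3]]

For real matrices with standard dot products, the defining identity <Ax, y> = <x, A^* y> gives (Ax)^T y = x^T (A^*) y, i.e. x^T A^T y = x^T (A^*) y. Since this holds for all x, y, we must have A^* = A^T. Therefore
A^* =
[[-3, -1, 0],
 [-3, -2, 3]].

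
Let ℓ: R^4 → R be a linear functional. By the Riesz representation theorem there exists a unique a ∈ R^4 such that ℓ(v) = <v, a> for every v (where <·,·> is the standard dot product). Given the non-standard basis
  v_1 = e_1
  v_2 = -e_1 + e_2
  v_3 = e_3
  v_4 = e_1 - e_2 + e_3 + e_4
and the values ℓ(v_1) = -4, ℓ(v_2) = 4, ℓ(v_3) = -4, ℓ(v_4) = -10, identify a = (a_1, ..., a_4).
a = (-4, 0, -4, -2)

Write a = (a_1, ..., a_4) in the standard basis. For each basis vector v_i, ℓ(v_i) = <v_i, a> is a linear equation in the a_j's. Collect the n equations into a matrix system V a = ℓ, where row i of V is v_i (expressed in the standard basis). Since V is invertible (lower-triangular with 1s on the diagonal, up to permutation), solve by back-substitution:
  V =
[[1, 0, 0, 0],
 [-1, 1, 0, 0],
 [0, 0, 1, 0],
 [1, -1, 1, 1]]
  V a = (-4, 4, -4, -10)
Solving gives a = (-4, 0, -4, -2).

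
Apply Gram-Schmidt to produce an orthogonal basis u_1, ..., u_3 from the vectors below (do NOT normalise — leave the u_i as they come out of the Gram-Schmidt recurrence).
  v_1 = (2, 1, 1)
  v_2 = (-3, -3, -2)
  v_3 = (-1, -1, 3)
Orthogonal basis:
  u_1 = (2, 1, 1)
  u_2 = (2/3, -7/6, -1/6)
  u_3 = (-1, -1, 3)

Apply the Gram-Schmidt recurrence
  u_1 = v_1
  u_i = v_i − Σ_{j<i} ((v_i · u_j) / (u_j · u_j)) · u_j.

Step by step this gives:
  u_1 = (2, 1, 1)
  u_2 = (2/3, -7/6, -1/6)
  u_3 = (-1, -1, 3)

Orthogonality check:
  u_2 · u_1 = 0 (should be 0)
  u_3 · u_1 = 0 (should be 0)
  u_3 · u_2 = 0 (should be 0)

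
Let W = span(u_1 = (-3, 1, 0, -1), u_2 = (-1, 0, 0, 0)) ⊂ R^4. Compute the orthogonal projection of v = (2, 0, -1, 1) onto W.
proj_W(v) = (2, -1/2, 0, 1/2)

Set up U = [u_1 | ... | u_2] ∈ R^(4×2). The projector onto W = col(U) is P = U (U^T U)^(-1) U^T.
Compute U^T U =
  [11, 3]
  [3, 1],
and U^T v = (-7, -2).
Solve U^T U · c = U^T v for the coefficients: c = (-1/2, -1/2). The projection is proj_W(v) = U c.
Check: (v - proj_W(v)) · u_1 = 0  (should be 0).
Check: (v - proj_W(v)) · u_2 = 0  (should be 0).
Result: proj_W(v) = (2, -1/2, 0, 1/2).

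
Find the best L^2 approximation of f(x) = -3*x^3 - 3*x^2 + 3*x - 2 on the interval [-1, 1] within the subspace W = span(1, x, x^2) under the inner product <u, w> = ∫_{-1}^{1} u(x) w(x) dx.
g(x) = -3*x^2 + 6*x/5 - 2

The best approximation g ∈ W is the orthogonal projection of f onto W. Writing g = a_0 + a_1 x + a_2 x^2, the coefficients solve the normal equations G · a = b where
  G_{ij} = <φ_i, φ_j> and b_i = <f, φ_i>, with φ_0 = 1, φ_1 = x, φ_2 = x^2.
G =
  [2, 0, 2/3]
  [0, 2/3, 0]
  [2/3, 0, 2/5],
b = (-6, 4/5, -38/15).
Solving gives a_0 = -2, a_1 = 6/5, a_2 = -3, so
  g(x) = -3*x^2 + 6*x/5 - 2.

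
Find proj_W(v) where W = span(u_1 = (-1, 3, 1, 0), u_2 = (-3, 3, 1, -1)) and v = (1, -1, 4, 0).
proj_W(v) = (40/51, 4/17, 4/51, 22/51)

Set up U = [u_1 | ... | u_2] ∈ R^(4×2). The projector onto W = col(U) is P = U (U^T U)^(-1) U^T.
Compute U^T U =
  [11, 13]
  [13, 20],
and U^T v = (0, -2).
Solve U^T U · c = U^T v for the coefficients: c = (26/51, -22/51). The projection is proj_W(v) = U c.
Check: (v - proj_W(v)) · u_1 = 0  (should be 0).
Check: (v - proj_W(v)) · u_2 = 0  (should be 0).
Result: proj_W(v) = (40/51, 4/17, 4/51, 22/51).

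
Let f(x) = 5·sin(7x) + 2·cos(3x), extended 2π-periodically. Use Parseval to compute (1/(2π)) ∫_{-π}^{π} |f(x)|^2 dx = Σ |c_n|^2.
Σ |c_n|^2 = 29/2

Expand |f|^2 and use orthogonality of {sin(nx), cos(mx)} on [-π, π]:
  ∫_{-π}^{π} sin(nx)^2 dx = π, ∫ cos(mx)^2 dx = π, and cross terms integrate to 0.
So ∫_{-π}^{π} f(x)^2 dx = 5^2 · π + 2^2 · π = (25 + 4)π.
Divide by 2π: (25 + 4)/2 = 29/2.
By Parseval, this equals Σ |c_n|^2.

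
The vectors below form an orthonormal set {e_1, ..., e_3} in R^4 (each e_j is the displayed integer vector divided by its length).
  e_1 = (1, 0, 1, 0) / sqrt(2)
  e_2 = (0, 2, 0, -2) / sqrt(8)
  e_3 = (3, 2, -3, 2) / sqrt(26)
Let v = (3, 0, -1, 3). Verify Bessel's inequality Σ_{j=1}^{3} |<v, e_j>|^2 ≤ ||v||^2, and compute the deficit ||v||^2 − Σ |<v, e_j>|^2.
Σ |<v, e_j>|^2 = 493/26; ||v||^2 = 19; deficit = 1/26

Write each e_j = u_j / sqrt(<u_j, u_j>) where u_j is the displayed integer vector. Then <v, e_j> = <v, u_j> / sqrt(<u_j, u_j>), so |<v, e_j>|^2 = <v, u_j>^2 / <u_j, u_j>.
Coefficients: <v, e_1> = 2/sqrt(2), <v, e_2> = -6/sqrt(8), <v, e_3> = 18/sqrt(26).
Square and sum: Σ |<v, e_j>|^2 = 493/26.
Compute ||v||^2 = v·v = 19.
Deficit = 19 − 493/26 = 1/26 ≥ 0, confirming Bessel's inequality. (The deficit equals ||v − Σ <v,e_j> e_j||^2, the squared distance from v to span{e_j}.)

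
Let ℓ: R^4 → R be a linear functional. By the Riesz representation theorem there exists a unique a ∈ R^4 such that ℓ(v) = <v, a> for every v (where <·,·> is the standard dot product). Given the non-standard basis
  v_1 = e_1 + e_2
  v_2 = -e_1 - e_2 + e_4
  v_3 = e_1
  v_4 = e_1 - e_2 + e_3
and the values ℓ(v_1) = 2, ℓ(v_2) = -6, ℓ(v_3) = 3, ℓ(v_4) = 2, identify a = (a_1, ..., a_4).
a = (3, -1, -2, -4)

Write a = (a_1, ..., a_4) in the standard basis. For each basis vector v_i, ℓ(v_i) = <v_i, a> is a linear equation in the a_j's. Collect the n equations into a matrix system V a = ℓ, where row i of V is v_i (expressed in the standard basis). Since V is invertible (lower-triangular with 1s on the diagonal, up to permutation), solve by back-substitution:
  V =
[[1, 1, 0, 0],
 [-1, -1, 0, 1],
 [1, 0, 0, 0],
 [1, -1, 1, 0]]
  V a = (2, -6, 3, 2)
Solving gives a = (3, -1, -2, -4).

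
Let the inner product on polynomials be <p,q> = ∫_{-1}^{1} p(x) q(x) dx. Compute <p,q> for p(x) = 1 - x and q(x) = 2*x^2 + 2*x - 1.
<p,q> = -2

Expand the product: p(x)·q(x) = -2*x^3 + 3*x - 1.
∫_{-1}^{1} of each monomial x^k gives [2/(k+1) if k even, 0 if k odd]. Integrating term-by-term (or equivalently evaluating the antiderivative F(x) = -x^4/2 + 3*x^2/2 - x at the endpoints):
  F(1) − F(−1) = 0 − (2) = -2.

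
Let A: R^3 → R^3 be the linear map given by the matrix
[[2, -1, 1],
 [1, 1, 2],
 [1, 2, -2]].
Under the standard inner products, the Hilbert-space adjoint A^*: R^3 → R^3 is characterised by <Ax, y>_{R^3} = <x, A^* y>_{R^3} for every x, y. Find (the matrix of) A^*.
A^* = A^T =
[[2, 1, 1],
 [-1, 1, 2],
 [1, 2, -2]]

For real matrices with standard dot products, the defining identity <Ax, y> = <x, A^* y> gives (Ax)^T y = x^T (A^*) y, i.e. x^T A^T y = x^T (A^*) y. Since this holds for all x, y, we must have A^* = A^T. Therefore
A^* =
[[2, 1, 1],
 [-1, 1, 2],
 [1, 2, -2]].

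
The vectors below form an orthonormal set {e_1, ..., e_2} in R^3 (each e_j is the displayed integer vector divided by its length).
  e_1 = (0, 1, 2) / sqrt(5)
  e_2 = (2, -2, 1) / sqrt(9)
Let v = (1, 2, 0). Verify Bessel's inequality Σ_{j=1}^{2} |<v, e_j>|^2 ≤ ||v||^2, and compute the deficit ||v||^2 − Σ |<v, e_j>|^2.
Σ |<v, e_j>|^2 = 56/45; ||v||^2 = 5; deficit = 169/45

Write each e_j = u_j / sqrt(<u_j, u_j>) where u_j is the displayed integer vector. Then <v, e_j> = <v, u_j> / sqrt(<u_j, u_j>), so |<v, e_j>|^2 = <v, u_j>^2 / <u_j, u_j>.
Coefficients: <v, e_1> = 2/sqrt(5), <v, e_2> = -2/sqrt(9).
Square and sum: Σ |<v, e_j>|^2 = 56/45.
Compute ||v||^2 = v·v = 5.
Deficit = 5 − 56/45 = 169/45 ≥ 0, confirming Bessel's inequality. (The deficit equals ||v − Σ <v,e_j> e_j||^2, the squared distance from v to span{e_j}.)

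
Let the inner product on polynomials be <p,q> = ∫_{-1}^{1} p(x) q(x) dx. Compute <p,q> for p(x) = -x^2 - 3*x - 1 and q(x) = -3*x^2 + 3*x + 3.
<p,q> = -54/5

Expand the product: p(x)·q(x) = 3*x^4 + 6*x^3 - 9*x^2 - 12*x - 3.
∫_{-1}^{1} of each monomial x^k gives [2/(k+1) if k even, 0 if k odd]. Integrating term-by-term (or equivalently evaluating the antiderivative F(x) = 3*x^5/5 + 3*x^4/2 - 3*x^3 - 6*x^2 - 3*x at the endpoints):
  F(1) − F(−1) = -99/10 − (9/10) = -54/5.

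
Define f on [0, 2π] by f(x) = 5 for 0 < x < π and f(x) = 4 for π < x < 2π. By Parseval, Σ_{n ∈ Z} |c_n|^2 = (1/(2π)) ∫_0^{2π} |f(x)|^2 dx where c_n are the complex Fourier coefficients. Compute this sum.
Σ |c_n|^2 = 41/2

Parseval equates the L^2 energy of f (normalised by 1/(2π)) with the ℓ^2 sum of its Fourier coefficients: (1/(2π)) ∫_0^{2π} |f|^2 = Σ |c_n|^2.
Compute the left side: (1/(2π)) [∫_0^π 5^2 dx + ∫_π^{2π} 4^2 dx] = (1/(2π)) · (25π + 16π) = (25 + 16)/2 = 41/2.
So Σ_{n ∈ Z} |c_n|^2 = 41/2.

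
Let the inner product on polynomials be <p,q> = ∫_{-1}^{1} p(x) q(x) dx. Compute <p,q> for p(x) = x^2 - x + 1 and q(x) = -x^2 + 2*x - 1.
<p,q> = -76/15

Expand the product: p(x)·q(x) = -x^4 + 3*x^3 - 4*x^2 + 3*x - 1.
∫_{-1}^{1} of each monomial x^k gives [2/(k+1) if k even, 0 if k odd]. Integrating term-by-term (or equivalently evaluating the antiderivative F(x) = -x^5/5 + 3*x^4/4 - 4*x^3/3 + 3*x^2/2 - x at the endpoints):
  F(1) − F(−1) = -17/60 − (287/60) = -76/15.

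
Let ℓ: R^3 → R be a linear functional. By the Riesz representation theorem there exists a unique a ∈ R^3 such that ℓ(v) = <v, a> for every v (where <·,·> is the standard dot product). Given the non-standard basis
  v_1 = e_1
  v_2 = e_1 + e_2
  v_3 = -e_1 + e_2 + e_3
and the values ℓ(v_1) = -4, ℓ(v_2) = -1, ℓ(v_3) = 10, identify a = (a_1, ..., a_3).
a = (-4, 3, 3)

Write a = (a_1, ..., a_3) in the standard basis. For each basis vector v_i, ℓ(v_i) = <v_i, a> is a linear equation in the a_j's. Collect the n equations into a matrix system V a = ℓ, where row i of V is v_i (expressed in the standard basis). Since V is invertible (lower-triangular with 1s on the diagonal, up to permutation), solve by back-substitution:
  V =
[[1, 0, 0],
 [1, 1, 0],
 [-1, 1, 1]]
  V a = (-4, -1, 10)
Solving gives a = (-4, 3, 3).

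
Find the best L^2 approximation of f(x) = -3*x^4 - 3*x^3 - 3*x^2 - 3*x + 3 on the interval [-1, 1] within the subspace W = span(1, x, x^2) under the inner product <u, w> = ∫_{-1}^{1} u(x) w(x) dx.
g(x) = -39*x^2/7 - 24*x/5 + 114/35

The best approximation g ∈ W is the orthogonal projection of f onto W. Writing g = a_0 + a_1 x + a_2 x^2, the coefficients solve the normal equations G · a = b where
  G_{ij} = <φ_i, φ_j> and b_i = <f, φ_i>, with φ_0 = 1, φ_1 = x, φ_2 = x^2.
G =
  [2, 0, 2/3]
  [0, 2/3, 0]
  [2/3, 0, 2/5],
b = (14/5, -16/5, -2/35).
Solving gives a_0 = 114/35, a_1 = -24/5, a_2 = -39/7, so
  g(x) = -39*x^2/7 - 24*x/5 + 114/35.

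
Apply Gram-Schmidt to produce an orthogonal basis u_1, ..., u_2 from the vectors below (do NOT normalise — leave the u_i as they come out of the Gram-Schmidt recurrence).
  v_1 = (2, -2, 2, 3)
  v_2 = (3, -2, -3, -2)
Orthogonal basis:
  u_1 = (2, -2, 2, 3)
  u_2 = (67/21, -46/21, -59/21, -12/7)

Apply the Gram-Schmidt recurrence
  u_1 = v_1
  u_i = v_i − Σ_{j<i} ((v_i · u_j) / (u_j · u_j)) · u_j.

Step by step this gives:
  u_1 = (2, -2, 2, 3)
  u_2 = (67/21, -46/21, -59/21, -12/7)

Orthogonality check:
  u_2 · u_1 = 0 (should be 0)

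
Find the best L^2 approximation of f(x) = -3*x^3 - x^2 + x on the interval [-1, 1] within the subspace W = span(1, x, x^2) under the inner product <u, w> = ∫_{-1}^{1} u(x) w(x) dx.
g(x) = -x^2 - 4*x/5

The best approximation g ∈ W is the orthogonal projection of f onto W. Writing g = a_0 + a_1 x + a_2 x^2, the coefficients solve the normal equations G · a = b where
  G_{ij} = <φ_i, φ_j> and b_i = <f, φ_i>, with φ_0 = 1, φ_1 = x, φ_2 = x^2.
G =
  [2, 0, 2/3]
  [0, 2/3, 0]
  [2/3, 0, 2/5],
b = (-2/3, -8/15, -2/5).
Solving gives a_0 = 0, a_1 = -4/5, a_2 = -1, so
  g(x) = -x^2 - 4*x/5.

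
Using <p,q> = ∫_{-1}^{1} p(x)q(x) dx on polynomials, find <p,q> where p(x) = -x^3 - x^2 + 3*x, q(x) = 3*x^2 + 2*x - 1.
<p,q> = 8/3

Expand the product: p(x)·q(x) = -3*x^5 - 5*x^4 + 8*x^3 + 7*x^2 - 3*x.
∫_{-1}^{1} of each monomial x^k gives [2/(k+1) if k even, 0 if k odd]. Integrating term-by-term (or equivalently evaluating the antiderivative F(x) = -x^6/2 - x^5 + 2*x^4 + 7*x^3/3 - 3*x^2/2 at the endpoints):
  F(1) − F(−1) = 4/3 − (-4/3) = 8/3.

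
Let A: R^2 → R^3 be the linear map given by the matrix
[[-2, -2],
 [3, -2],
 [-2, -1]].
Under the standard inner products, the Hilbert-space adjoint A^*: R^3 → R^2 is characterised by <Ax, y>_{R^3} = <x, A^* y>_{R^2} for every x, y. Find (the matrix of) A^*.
A^* = A^T =
[[-2, 3, -2],
 [-2, -2, -1]]

For real matrices with standard dot products, the defining identity <Ax, y> = <x, A^* y> gives (Ax)^T y = x^T (A^*) y, i.e. x^T A^T y = x^T (A^*) y. Since this holds for all x, y, we must have A^* = A^T. Therefore
A^* =
[[-2, 3, -2],
 [-2, -2, -1]].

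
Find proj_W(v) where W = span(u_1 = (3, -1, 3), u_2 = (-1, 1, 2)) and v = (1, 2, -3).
proj_W(v) = (-7/22, -41/110, -136/55)

Set up U = [u_1 | ... | u_2] ∈ R^(3×2). The projector onto W = col(U) is P = U (U^T U)^(-1) U^T.
Compute U^T U =
  [19, 2]
  [2, 6],
and U^T v = (-8, -5).
Solve U^T U · c = U^T v for the coefficients: c = (-19/55, -79/110). The projection is proj_W(v) = U c.
Check: (v - proj_W(v)) · u_1 = 0  (should be 0).
Check: (v - proj_W(v)) · u_2 = 0  (should be 0).
Result: proj_W(v) = (-7/22, -41/110, -136/55).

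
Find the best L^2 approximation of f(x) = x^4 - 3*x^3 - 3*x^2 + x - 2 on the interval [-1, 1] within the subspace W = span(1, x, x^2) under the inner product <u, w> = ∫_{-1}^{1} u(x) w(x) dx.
g(x) = -15*x^2/7 - 4*x/5 - 73/35

The best approximation g ∈ W is the orthogonal projection of f onto W. Writing g = a_0 + a_1 x + a_2 x^2, the coefficients solve the normal equations G · a = b where
  G_{ij} = <φ_i, φ_j> and b_i = <f, φ_i>, with φ_0 = 1, φ_1 = x, φ_2 = x^2.
G =
  [2, 0, 2/3]
  [0, 2/3, 0]
  [2/3, 0, 2/5],
b = (-28/5, -8/15, -236/105).
Solving gives a_0 = -73/35, a_1 = -4/5, a_2 = -15/7, so
  g(x) = -15*x^2/7 - 4*x/5 - 73/35.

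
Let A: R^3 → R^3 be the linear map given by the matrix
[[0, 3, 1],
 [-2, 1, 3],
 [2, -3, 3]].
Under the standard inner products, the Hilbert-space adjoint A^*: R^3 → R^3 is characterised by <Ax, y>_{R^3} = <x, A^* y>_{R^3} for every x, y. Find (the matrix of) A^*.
A^* = A^T =
[[0, -2, 2],
 [3, 1, -3],
 [1, 3, 3]]

For real matrices with standard dot products, the defining identity <Ax, y> = <x, A^* y> gives (Ax)^T y = x^T (A^*) y, i.e. x^T A^T y = x^T (A^*) y. Since this holds for all x, y, we must have A^* = A^T. Therefore
A^* =
[[0, -2, 2],
 [3, 1, -3],
 [1, 3, 3]].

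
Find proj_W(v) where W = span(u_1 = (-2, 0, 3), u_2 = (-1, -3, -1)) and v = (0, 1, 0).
proj_W(v) = (45/142, 117/142, 15/71)

Set up U = [u_1 | ... | u_2] ∈ R^(3×2). The projector onto W = col(U) is P = U (U^T U)^(-1) U^T.
Compute U^T U =
  [13, -1]
  [-1, 11],
and U^T v = (0, -3).
Solve U^T U · c = U^T v for the coefficients: c = (-3/142, -39/142). The projection is proj_W(v) = U c.
Check: (v - proj_W(v)) · u_1 = 0  (should be 0).
Check: (v - proj_W(v)) · u_2 = 0  (should be 0).
Result: proj_W(v) = (45/142, 117/142, 15/71).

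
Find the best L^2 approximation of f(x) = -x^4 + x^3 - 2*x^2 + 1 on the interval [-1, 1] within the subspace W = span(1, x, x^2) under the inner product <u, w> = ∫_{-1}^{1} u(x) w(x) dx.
g(x) = -20*x^2/7 + 3*x/5 + 38/35

The best approximation g ∈ W is the orthogonal projection of f onto W. Writing g = a_0 + a_1 x + a_2 x^2, the coefficients solve the normal equations G · a = b where
  G_{ij} = <φ_i, φ_j> and b_i = <f, φ_i>, with φ_0 = 1, φ_1 = x, φ_2 = x^2.
G =
  [2, 0, 2/3]
  [0, 2/3, 0]
  [2/3, 0, 2/5],
b = (4/15, 2/5, -44/105).
Solving gives a_0 = 38/35, a_1 = 3/5, a_2 = -20/7, so
  g(x) = -20*x^2/7 + 3*x/5 + 38/35.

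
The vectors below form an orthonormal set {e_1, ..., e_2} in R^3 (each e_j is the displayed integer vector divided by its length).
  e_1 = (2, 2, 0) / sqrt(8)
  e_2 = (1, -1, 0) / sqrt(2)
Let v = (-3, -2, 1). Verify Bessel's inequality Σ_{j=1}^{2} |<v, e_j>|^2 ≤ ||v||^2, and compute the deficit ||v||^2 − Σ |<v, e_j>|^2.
Σ |<v, e_j>|^2 = 13; ||v||^2 = 14; deficit = 1

Write each e_j = u_j / sqrt(<u_j, u_j>) where u_j is the displayed integer vector. Then <v, e_j> = <v, u_j> / sqrt(<u_j, u_j>), so |<v, e_j>|^2 = <v, u_j>^2 / <u_j, u_j>.
Coefficients: <v, e_1> = -10/sqrt(8), <v, e_2> = -1/sqrt(2).
Square and sum: Σ |<v, e_j>|^2 = 13.
Compute ||v||^2 = v·v = 14.
Deficit = 14 − 13 = 1 ≥ 0, confirming Bessel's inequality. (The deficit equals ||v − Σ <v,e_j> e_j||^2, the squared distance from v to span{e_j}.)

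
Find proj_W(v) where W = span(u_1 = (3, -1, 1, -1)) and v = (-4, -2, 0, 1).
proj_W(v) = (-11/4, 11/12, -11/12, 11/12)

Set up U = [u_1 | ... | u_1] ∈ R^(4×1). The projector onto W = col(U) is P = U (U^T U)^(-1) U^T.
Compute U^T U =
  [12],
and U^T v = (-11).
Solve U^T U · c = U^T v for the coefficients: c = (-11/12). The projection is proj_W(v) = U c.
Check: (v - proj_W(v)) · u_1 = 0  (should be 0).
Result: proj_W(v) = (-11/4, 11/12, -11/12, 11/12).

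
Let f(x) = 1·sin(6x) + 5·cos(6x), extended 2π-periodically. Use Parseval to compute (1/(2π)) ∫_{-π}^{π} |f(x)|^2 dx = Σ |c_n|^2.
Σ |c_n|^2 = 13

Expand |f|^2 and use orthogonality of {sin(nx), cos(mx)} on [-π, π]:
  ∫_{-π}^{π} sin(nx)^2 dx = π, ∫ cos(mx)^2 dx = π, and cross terms integrate to 0.
So ∫_{-π}^{π} f(x)^2 dx = 1^2 · π + 5^2 · π = (1 + 25)π.
Divide by 2π: (1 + 25)/2 = 13.
By Parseval, this equals Σ |c_n|^2.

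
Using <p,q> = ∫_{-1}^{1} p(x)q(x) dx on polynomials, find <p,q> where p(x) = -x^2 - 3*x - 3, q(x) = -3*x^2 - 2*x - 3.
<p,q> = 156/5

Expand the product: p(x)·q(x) = 3*x^4 + 11*x^3 + 18*x^2 + 15*x + 9.
∫_{-1}^{1} of each monomial x^k gives [2/(k+1) if k even, 0 if k odd]. Integrating term-by-term (or equivalently evaluating the antiderivative F(x) = 3*x^5/5 + 11*x^4/4 + 6*x^3 + 15*x^2/2 + 9*x at the endpoints):
  F(1) − F(−1) = 517/20 − (-107/20) = 156/5.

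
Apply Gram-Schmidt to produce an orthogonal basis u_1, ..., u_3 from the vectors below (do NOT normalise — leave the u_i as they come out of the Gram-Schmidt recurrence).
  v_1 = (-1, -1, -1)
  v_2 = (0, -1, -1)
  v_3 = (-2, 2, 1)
Orthogonal basis:
  u_1 = (-1, -1, -1)
  u_2 = (2/3, -1/3, -1/3)
  u_3 = (0, 1/2, -1/2)

Apply the Gram-Schmidt recurrence
  u_1 = v_1
  u_i = v_i − Σ_{j<i} ((v_i · u_j) / (u_j · u_j)) · u_j.

Step by step this gives:
  u_1 = (-1, -1, -1)
  u_2 = (2/3, -1/3, -1/3)
  u_3 = (0, 1/2, -1/2)

Orthogonality check:
  u_2 · u_1 = 0 (should be 0)
  u_3 · u_1 = 0 (should be 0)
  u_3 · u_2 = 0 (should be 0)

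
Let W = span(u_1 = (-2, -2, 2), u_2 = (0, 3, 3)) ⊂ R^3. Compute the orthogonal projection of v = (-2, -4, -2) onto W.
proj_W(v) = (-4/3, -13/3, -5/3)

Set up U = [u_1 | ... | u_2] ∈ R^(3×2). The projector onto W = col(U) is P = U (U^T U)^(-1) U^T.
Compute U^T U =
  [12, 0]
  [0, 18],
and U^T v = (8, -18).
Solve U^T U · c = U^T v for the coefficients: c = (2/3, -1). The projection is proj_W(v) = U c.
Check: (v - proj_W(v)) · u_1 = 0  (should be 0).
Check: (v - proj_W(v)) · u_2 = 0  (should be 0).
Result: proj_W(v) = (-4/3, -13/3, -5/3).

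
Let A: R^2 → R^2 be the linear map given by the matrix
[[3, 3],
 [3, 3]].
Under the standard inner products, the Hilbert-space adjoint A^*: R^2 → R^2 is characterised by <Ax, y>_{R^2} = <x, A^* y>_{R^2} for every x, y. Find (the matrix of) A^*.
A^* = A^T =
[[3, 3],
 [3, 3]]

For real matrices with standard dot products, the defining identity <Ax, y> = <x, A^* y> gives (Ax)^T y = x^T (A^*) y, i.e. x^T A^T y = x^T (A^*) y. Since this holds for all x, y, we must have A^* = A^T. Therefore
A^* =
[[3, 3],
 [3, 3]].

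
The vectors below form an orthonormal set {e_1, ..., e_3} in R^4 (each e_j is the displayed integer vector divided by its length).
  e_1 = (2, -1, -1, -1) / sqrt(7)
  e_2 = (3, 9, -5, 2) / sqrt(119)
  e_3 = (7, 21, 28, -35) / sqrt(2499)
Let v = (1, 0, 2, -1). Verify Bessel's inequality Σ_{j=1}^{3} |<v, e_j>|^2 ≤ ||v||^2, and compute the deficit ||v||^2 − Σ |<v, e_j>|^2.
Σ |<v, e_j>|^2 = 14/3; ||v||^2 = 6; deficit = 4/3

Write each e_j = u_j / sqrt(<u_j, u_j>) where u_j is the displayed integer vector. Then <v, e_j> = <v, u_j> / sqrt(<u_j, u_j>), so |<v, e_j>|^2 = <v, u_j>^2 / <u_j, u_j>.
Coefficients: <v, e_1> = 1/sqrt(7), <v, e_2> = -9/sqrt(119), <v, e_3> = 98/sqrt(2499).
Square and sum: Σ |<v, e_j>|^2 = 14/3.
Compute ||v||^2 = v·v = 6.
Deficit = 6 − 14/3 = 4/3 ≥ 0, confirming Bessel's inequality. (The deficit equals ||v − Σ <v,e_j> e_j||^2, the squared distance from v to span{e_j}.)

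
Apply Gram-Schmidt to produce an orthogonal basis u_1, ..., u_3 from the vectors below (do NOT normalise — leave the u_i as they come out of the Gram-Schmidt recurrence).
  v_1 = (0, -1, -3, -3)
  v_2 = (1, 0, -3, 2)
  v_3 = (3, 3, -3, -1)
Orthogonal basis:
  u_1 = (0, -1, -3, -3)
  u_2 = (1, 3/19, -48/19, 47/19)
  u_3 = (608/257, 867/257, 6/257, -295/257)

Apply the Gram-Schmidt recurrence
  u_1 = v_1
  u_i = v_i − Σ_{j<i} ((v_i · u_j) / (u_j · u_j)) · u_j.

Step by step this gives:
  u_1 = (0, -1, -3, -3)
  u_2 = (1, 3/19, -48/19, 47/19)
  u_3 = (608/257, 867/257, 6/257, -295/257)

Orthogonality check:
  u_2 · u_1 = 0 (should be 0)
  u_3 · u_1 = 0 (should be 0)
  u_3 · u_2 = 0 (should be 0)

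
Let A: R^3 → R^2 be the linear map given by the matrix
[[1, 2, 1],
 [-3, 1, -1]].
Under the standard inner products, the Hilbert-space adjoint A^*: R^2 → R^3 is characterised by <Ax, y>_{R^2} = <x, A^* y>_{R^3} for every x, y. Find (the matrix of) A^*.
A^* = A^T =
[[1, -3],
 [2, 1],
 [1, -1]]

For real matrices with standard dot products, the defining identity <Ax, y> = <x, A^* y> gives (Ax)^T y = x^T (A^*) y, i.e. x^T A^T y = x^T (A^*) y. Since this holds for all x, y, we must have A^* = A^T. Therefore
A^* =
[[1, -3],
 [2, 1],
 [1, -1]].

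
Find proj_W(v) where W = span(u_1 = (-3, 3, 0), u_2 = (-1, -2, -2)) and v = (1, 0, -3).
proj_W(v) = (-5/17, -22/17, -18/17)

Set up U = [u_1 | ... | u_2] ∈ R^(3×2). The projector onto W = col(U) is P = U (U^T U)^(-1) U^T.
Compute U^T U =
  [18, -3]
  [-3, 9],
and U^T v = (-3, 5).
Solve U^T U · c = U^T v for the coefficients: c = (-4/51, 9/17). The projection is proj_W(v) = U c.
Check: (v - proj_W(v)) · u_1 = 0  (should be 0).
Check: (v - proj_W(v)) · u_2 = 0  (should be 0).
Result: proj_W(v) = (-5/17, -22/17, -18/17).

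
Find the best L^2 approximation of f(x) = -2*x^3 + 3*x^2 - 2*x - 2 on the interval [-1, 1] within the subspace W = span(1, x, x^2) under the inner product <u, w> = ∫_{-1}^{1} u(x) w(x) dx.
g(x) = 3*x^2 - 16*x/5 - 2

The best approximation g ∈ W is the orthogonal projection of f onto W. Writing g = a_0 + a_1 x + a_2 x^2, the coefficients solve the normal equations G · a = b where
  G_{ij} = <φ_i, φ_j> and b_i = <f, φ_i>, with φ_0 = 1, φ_1 = x, φ_2 = x^2.
G =
  [2, 0, 2/3]
  [0, 2/3, 0]
  [2/3, 0, 2/5],
b = (-2, -32/15, -2/15).
Solving gives a_0 = -2, a_1 = -16/5, a_2 = 3, so
  g(x) = 3*x^2 - 16*x/5 - 2.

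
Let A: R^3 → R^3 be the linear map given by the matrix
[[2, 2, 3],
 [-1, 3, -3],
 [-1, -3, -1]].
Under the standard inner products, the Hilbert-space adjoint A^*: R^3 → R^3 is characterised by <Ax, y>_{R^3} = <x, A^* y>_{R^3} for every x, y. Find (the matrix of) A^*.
A^* = A^T =
[[2, -1, -1],
 [2, 3, -3],
 [3, -3, -1]]

For real matrices with standard dot products, the defining identity <Ax, y> = <x, A^* y> gives (Ax)^T y = x^T (A^*) y, i.e. x^T A^T y = x^T (A^*) y. Since this holds for all x, y, we must have A^* = A^T. Therefore
A^* =
[[2, -1, -1],
 [2, 3, -3],
 [3, -3, -1]].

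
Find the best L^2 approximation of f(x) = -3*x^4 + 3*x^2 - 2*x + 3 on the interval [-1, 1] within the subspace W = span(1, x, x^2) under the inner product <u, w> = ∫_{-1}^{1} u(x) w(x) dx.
g(x) = 3*x^2/7 - 2*x + 114/35

The best approximation g ∈ W is the orthogonal projection of f onto W. Writing g = a_0 + a_1 x + a_2 x^2, the coefficients solve the normal equations G · a = b where
  G_{ij} = <φ_i, φ_j> and b_i = <f, φ_i>, with φ_0 = 1, φ_1 = x, φ_2 = x^2.
G =
  [2, 0, 2/3]
  [0, 2/3, 0]
  [2/3, 0, 2/5],
b = (34/5, -4/3, 82/35).
Solving gives a_0 = 114/35, a_1 = -2, a_2 = 3/7, so
  g(x) = 3*x^2/7 - 2*x + 114/35.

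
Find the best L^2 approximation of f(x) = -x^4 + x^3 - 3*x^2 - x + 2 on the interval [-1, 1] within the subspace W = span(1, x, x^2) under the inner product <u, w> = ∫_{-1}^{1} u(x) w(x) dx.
g(x) = -27*x^2/7 - 2*x/5 + 73/35

The best approximation g ∈ W is the orthogonal projection of f onto W. Writing g = a_0 + a_1 x + a_2 x^2, the coefficients solve the normal equations G · a = b where
  G_{ij} = <φ_i, φ_j> and b_i = <f, φ_i>, with φ_0 = 1, φ_1 = x, φ_2 = x^2.
G =
  [2, 0, 2/3]
  [0, 2/3, 0]
  [2/3, 0, 2/5],
b = (8/5, -4/15, -16/105).
Solving gives a_0 = 73/35, a_1 = -2/5, a_2 = -27/7, so
  g(x) = -27*x^2/7 - 2*x/5 + 73/35.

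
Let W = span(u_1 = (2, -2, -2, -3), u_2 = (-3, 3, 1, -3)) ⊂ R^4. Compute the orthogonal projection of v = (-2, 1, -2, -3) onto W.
proj_W(v) = (-561/563, 561/563, -181/563, -1941/563)

Set up U = [u_1 | ... | u_2] ∈ R^(4×2). The projector onto W = col(U) is P = U (U^T U)^(-1) U^T.
Compute U^T U =
  [21, -5]
  [-5, 28],
and U^T v = (7, 16).
Solve U^T U · c = U^T v for the coefficients: c = (276/563, 371/563). The projection is proj_W(v) = U c.
Check: (v - proj_W(v)) · u_1 = 0  (should be 0).
Check: (v - proj_W(v)) · u_2 = 0  (should be 0).
Result: proj_W(v) = (-561/563, 561/563, -181/563, -1941/563).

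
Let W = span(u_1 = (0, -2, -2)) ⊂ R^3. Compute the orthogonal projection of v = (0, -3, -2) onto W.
proj_W(v) = (0, -5/2, -5/2)

Set up U = [u_1 | ... | u_1] ∈ R^(3×1). The projector onto W = col(U) is P = U (U^T U)^(-1) U^T.
Compute U^T U =
  [8],
and U^T v = (10).
Solve U^T U · c = U^T v for the coefficients: c = (5/4). The projection is proj_W(v) = U c.
Check: (v - proj_W(v)) · u_1 = 0  (should be 0).
Result: proj_W(v) = (0, -5/2, -5/2).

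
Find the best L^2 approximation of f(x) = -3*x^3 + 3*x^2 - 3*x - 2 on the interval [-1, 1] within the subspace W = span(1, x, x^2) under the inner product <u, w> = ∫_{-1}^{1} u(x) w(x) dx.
g(x) = 3*x^2 - 24*x/5 - 2

The best approximation g ∈ W is the orthogonal projection of f onto W. Writing g = a_0 + a_1 x + a_2 x^2, the coefficients solve the normal equations G · a = b where
  G_{ij} = <φ_i, φ_j> and b_i = <f, φ_i>, with φ_0 = 1, φ_1 = x, φ_2 = x^2.
G =
  [2, 0, 2/3]
  [0, 2/3, 0]
  [2/3, 0, 2/5],
b = (-2, -16/5, -2/15).
Solving gives a_0 = -2, a_1 = -24/5, a_2 = 3, so
  g(x) = 3*x^2 - 24*x/5 - 2.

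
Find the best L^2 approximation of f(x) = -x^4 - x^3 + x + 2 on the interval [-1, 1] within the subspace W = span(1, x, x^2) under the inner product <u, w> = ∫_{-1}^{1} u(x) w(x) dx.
g(x) = -6*x^2/7 + 2*x/5 + 73/35

The best approximation g ∈ W is the orthogonal projection of f onto W. Writing g = a_0 + a_1 x + a_2 x^2, the coefficients solve the normal equations G · a = b where
  G_{ij} = <φ_i, φ_j> and b_i = <f, φ_i>, with φ_0 = 1, φ_1 = x, φ_2 = x^2.
G =
  [2, 0, 2/3]
  [0, 2/3, 0]
  [2/3, 0, 2/5],
b = (18/5, 4/15, 22/21).
Solving gives a_0 = 73/35, a_1 = 2/5, a_2 = -6/7, so
  g(x) = -6*x^2/7 + 2*x/5 + 73/35.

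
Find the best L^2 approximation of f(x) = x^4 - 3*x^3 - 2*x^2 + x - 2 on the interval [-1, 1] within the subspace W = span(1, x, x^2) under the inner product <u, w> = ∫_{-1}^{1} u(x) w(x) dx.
g(x) = -8*x^2/7 - 4*x/5 - 73/35

The best approximation g ∈ W is the orthogonal projection of f onto W. Writing g = a_0 + a_1 x + a_2 x^2, the coefficients solve the normal equations G · a = b where
  G_{ij} = <φ_i, φ_j> and b_i = <f, φ_i>, with φ_0 = 1, φ_1 = x, φ_2 = x^2.
G =
  [2, 0, 2/3]
  [0, 2/3, 0]
  [2/3, 0, 2/5],
b = (-74/15, -8/15, -194/105).
Solving gives a_0 = -73/35, a_1 = -4/5, a_2 = -8/7, so
  g(x) = -8*x^2/7 - 4*x/5 - 73/35.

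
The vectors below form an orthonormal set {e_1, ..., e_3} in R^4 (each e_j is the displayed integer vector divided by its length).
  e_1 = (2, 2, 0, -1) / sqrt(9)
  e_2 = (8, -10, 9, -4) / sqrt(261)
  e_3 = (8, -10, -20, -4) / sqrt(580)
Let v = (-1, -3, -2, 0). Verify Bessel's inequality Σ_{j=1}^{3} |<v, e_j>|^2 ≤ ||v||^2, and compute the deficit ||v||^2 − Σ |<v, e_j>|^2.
Σ |<v, e_j>|^2 = 69/5; ||v||^2 = 14; deficit = 1/5

Write each e_j = u_j / sqrt(<u_j, u_j>) where u_j is the displayed integer vector. Then <v, e_j> = <v, u_j> / sqrt(<u_j, u_j>), so |<v, e_j>|^2 = <v, u_j>^2 / <u_j, u_j>.
Coefficients: <v, e_1> = -8/sqrt(9), <v, e_2> = 4/sqrt(261), <v, e_3> = 62/sqrt(580).
Square and sum: Σ |<v, e_j>|^2 = 69/5.
Compute ||v||^2 = v·v = 14.
Deficit = 14 − 69/5 = 1/5 ≥ 0, confirming Bessel's inequality. (The deficit equals ||v − Σ <v,e_j> e_j||^2, the squared distance from v to span{e_j}.)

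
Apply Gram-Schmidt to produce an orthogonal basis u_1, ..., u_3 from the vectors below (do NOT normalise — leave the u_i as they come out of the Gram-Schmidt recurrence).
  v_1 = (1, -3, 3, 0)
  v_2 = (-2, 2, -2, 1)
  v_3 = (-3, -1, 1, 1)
Orthogonal basis:
  u_1 = (1, -3, 3, 0)
  u_2 = (-24/19, -4/19, 4/19, 1)
  u_3 = (-12/17, -2/17, 2/17, -16/17)

Apply the Gram-Schmidt recurrence
  u_1 = v_1
  u_i = v_i − Σ_{j<i} ((v_i · u_j) / (u_j · u_j)) · u_j.

Step by step this gives:
  u_1 = (1, -3, 3, 0)
  u_2 = (-24/19, -4/19, 4/19, 1)
  u_3 = (-12/17, -2/17, 2/17, -16/17)

Orthogonality check:
  u_2 · u_1 = 0 (should be 0)
  u_3 · u_1 = 0 (should be 0)
  u_3 · u_2 = 0 (should be 0)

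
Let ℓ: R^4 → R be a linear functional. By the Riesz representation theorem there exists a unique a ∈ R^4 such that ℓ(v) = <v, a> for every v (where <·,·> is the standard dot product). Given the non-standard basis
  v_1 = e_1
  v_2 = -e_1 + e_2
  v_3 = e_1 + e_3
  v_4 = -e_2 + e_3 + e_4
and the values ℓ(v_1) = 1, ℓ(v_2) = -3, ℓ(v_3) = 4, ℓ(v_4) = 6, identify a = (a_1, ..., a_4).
a = (1, -2, 3, 1)

Write a = (a_1, ..., a_4) in the standard basis. For each basis vector v_i, ℓ(v_i) = <v_i, a> is a linear equation in the a_j's. Collect the n equations into a matrix system V a = ℓ, where row i of V is v_i (expressed in the standard basis). Since V is invertible (lower-triangular with 1s on the diagonal, up to permutation), solve by back-substitution:
  V =
[[1, 0, 0, 0],
 [-1, 1, 0, 0],
 [1, 0, 1, 0],
 [0, -1, 1, 1]]
  V a = (1, -3, 4, 6)
Solving gives a = (1, -2, 3, 1).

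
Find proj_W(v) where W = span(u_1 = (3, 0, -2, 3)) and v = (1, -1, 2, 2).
proj_W(v) = (15/22, 0, -5/11, 15/22)

Set up U = [u_1 | ... | u_1] ∈ R^(4×1). The projector onto W = col(U) is P = U (U^T U)^(-1) U^T.
Compute U^T U =
  [22],
and U^T v = (5).
Solve U^T U · c = U^T v for the coefficients: c = (5/22). The projection is proj_W(v) = U c.
Check: (v - proj_W(v)) · u_1 = 0  (should be 0).
Result: proj_W(v) = (15/22, 0, -5/11, 15/22).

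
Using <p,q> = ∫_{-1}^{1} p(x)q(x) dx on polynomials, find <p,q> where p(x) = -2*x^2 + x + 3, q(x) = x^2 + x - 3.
<p,q> = -182/15

Expand the product: p(x)·q(x) = -2*x^4 - x^3 + 10*x^2 - 9.
∫_{-1}^{1} of each monomial x^k gives [2/(k+1) if k even, 0 if k odd]. Integrating term-by-term (or equivalently evaluating the antiderivative F(x) = -2*x^5/5 - x^4/4 + 10*x^3/3 - 9*x at the endpoints):
  F(1) − F(−1) = -379/60 − (349/60) = -182/15.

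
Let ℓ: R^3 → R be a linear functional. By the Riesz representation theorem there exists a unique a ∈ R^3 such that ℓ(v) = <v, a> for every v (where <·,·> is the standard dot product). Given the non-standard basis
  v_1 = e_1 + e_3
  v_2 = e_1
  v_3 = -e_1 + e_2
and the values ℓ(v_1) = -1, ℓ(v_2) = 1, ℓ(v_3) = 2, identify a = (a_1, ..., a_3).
a = (1, 3, -2)

Write a = (a_1, ..., a_3) in the standard basis. For each basis vector v_i, ℓ(v_i) = <v_i, a> is a linear equation in the a_j's. Collect the n equations into a matrix system V a = ℓ, where row i of V is v_i (expressed in the standard basis). Since V is invertible (lower-triangular with 1s on the diagonal, up to permutation), solve by back-substitution:
  V =
[[1, 0, 1],
 [1, 0, 0],
 [-1, 1, 0]]
  V a = (-1, 1, 2)
Solving gives a = (1, 3, -2).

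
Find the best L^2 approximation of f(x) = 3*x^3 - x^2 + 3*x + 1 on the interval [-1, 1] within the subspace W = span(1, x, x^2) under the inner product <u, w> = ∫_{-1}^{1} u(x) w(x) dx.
g(x) = -x^2 + 24*x/5 + 1

The best approximation g ∈ W is the orthogonal projection of f onto W. Writing g = a_0 + a_1 x + a_2 x^2, the coefficients solve the normal equations G · a = b where
  G_{ij} = <φ_i, φ_j> and b_i = <f, φ_i>, with φ_0 = 1, φ_1 = x, φ_2 = x^2.
G =
  [2, 0, 2/3]
  [0, 2/3, 0]
  [2/3, 0, 2/5],
b = (4/3, 16/5, 4/15).
Solving gives a_0 = 1, a_1 = 24/5, a_2 = -1, so
  g(x) = -x^2 + 24*x/5 + 1.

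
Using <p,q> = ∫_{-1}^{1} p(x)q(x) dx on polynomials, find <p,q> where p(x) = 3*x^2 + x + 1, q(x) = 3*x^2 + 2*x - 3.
<p,q> = -76/15

Expand the product: p(x)·q(x) = 9*x^4 + 9*x^3 - 4*x^2 - x - 3.
∫_{-1}^{1} of each monomial x^k gives [2/(k+1) if k even, 0 if k odd]. Integrating term-by-term (or equivalently evaluating the antiderivative F(x) = 9*x^5/5 + 9*x^4/4 - 4*x^3/3 - x^2/2 - 3*x at the endpoints):
  F(1) − F(−1) = -47/60 − (257/60) = -76/15.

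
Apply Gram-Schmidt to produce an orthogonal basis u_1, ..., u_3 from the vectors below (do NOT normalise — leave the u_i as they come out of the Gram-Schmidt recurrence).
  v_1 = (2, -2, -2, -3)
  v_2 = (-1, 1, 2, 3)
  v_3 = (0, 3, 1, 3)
Orthogonal basis:
  u_1 = (2, -2, -2, -3)
  u_2 = (13/21, -13/21, 8/21, 4/7)
  u_3 = (3/2, 3/2, -9/13, 6/13)

Apply the Gram-Schmidt recurrence
  u_1 = v_1
  u_i = v_i − Σ_{j<i} ((v_i · u_j) / (u_j · u_j)) · u_j.

Step by step this gives:
  u_1 = (2, -2, -2, -3)
  u_2 = (13/21, -13/21, 8/21, 4/7)
  u_3 = (3/2, 3/2, -9/13, 6/13)

Orthogonality check:
  u_2 · u_1 = 0 (should be 0)
  u_3 · u_1 = 0 (should be 0)
  u_3 · u_2 = 0 (should be 0)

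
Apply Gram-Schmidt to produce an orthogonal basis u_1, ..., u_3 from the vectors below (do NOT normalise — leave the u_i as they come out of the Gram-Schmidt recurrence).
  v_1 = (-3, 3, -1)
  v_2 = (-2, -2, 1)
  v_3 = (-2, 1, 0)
Orthogonal basis:
  u_1 = (-3, 3, -1)
  u_2 = (-41/19, -35/19, 18/19)
  u_3 = (3/170, 3/34, 18/85)

Apply the Gram-Schmidt recurrence
  u_1 = v_1
  u_i = v_i − Σ_{j<i} ((v_i · u_j) / (u_j · u_j)) · u_j.

Step by step this gives:
  u_1 = (-3, 3, -1)
  u_2 = (-41/19, -35/19, 18/19)
  u_3 = (3/170, 3/34, 18/85)

Orthogonality check:
  u_2 · u_1 = 0 (should be 0)
  u_3 · u_1 = 0 (should be 0)
  u_3 · u_2 = 0 (should be 0)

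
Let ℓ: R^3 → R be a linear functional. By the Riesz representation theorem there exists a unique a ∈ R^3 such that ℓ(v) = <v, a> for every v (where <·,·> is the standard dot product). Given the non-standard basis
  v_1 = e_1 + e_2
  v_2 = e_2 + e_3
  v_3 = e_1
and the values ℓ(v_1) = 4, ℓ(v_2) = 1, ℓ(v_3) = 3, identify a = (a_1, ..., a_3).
a = (3, 1, 0)

Write a = (a_1, ..., a_3) in the standard basis. For each basis vector v_i, ℓ(v_i) = <v_i, a> is a linear equation in the a_j's. Collect the n equations into a matrix system V a = ℓ, where row i of V is v_i (expressed in the standard basis). Since V is invertible (lower-triangular with 1s on the diagonal, up to permutation), solve by back-substitution:
  V =
[[1, 1, 0],
 [0, 1, 1],
 [1, 0, 0]]
  V a = (4, 1, 3)
Solving gives a = (3, 1, 0).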